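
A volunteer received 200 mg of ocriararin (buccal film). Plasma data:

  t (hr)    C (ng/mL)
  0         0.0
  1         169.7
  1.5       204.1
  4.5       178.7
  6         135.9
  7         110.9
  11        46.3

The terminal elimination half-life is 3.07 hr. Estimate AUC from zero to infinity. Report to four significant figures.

Trapezoidal AUC_0→11:
  [0→1]: (0.0+169.7)/2 × 1 = 84.85
  [1→1.5]: (169.7+204.1)/2 × 0.5 = 93.45
  [1.5→4.5]: (204.1+178.7)/2 × 3 = 574.2
  [4.5→6]: (178.7+135.9)/2 × 1.5 = 235.95
  [6→7]: (135.9+110.9)/2 × 1 = 123.4
  [7→11]: (110.9+46.3)/2 × 4 = 314.4
  Sum = 1426.25 ng/mL·hr
k_e = ln2 / t½ = 0.693147 / 3.07 = 0.2258 hr^-1
Extrapolated tail: C_last / k_e = 46.3 / 0.2258 = 205.049
AUC_0→∞ = 1426.25 + 205.049 = 1631.299 ng/mL·hr

AUC = 1631 ng/mL·hr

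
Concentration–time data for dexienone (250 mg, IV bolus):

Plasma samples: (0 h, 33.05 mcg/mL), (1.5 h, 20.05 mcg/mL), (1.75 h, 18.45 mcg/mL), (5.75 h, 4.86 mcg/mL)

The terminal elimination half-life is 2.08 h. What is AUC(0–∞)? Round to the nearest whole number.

AUC = 106 mcg/mL·h

Trapezoidal AUC_0→5.75:
  [0→1.5]: (33.05+20.05)/2 × 1.5 = 39.825
  [1.5→1.75]: (20.05+18.45)/2 × 0.25 = 4.8125
  [1.75→5.75]: (18.45+4.86)/2 × 4 = 46.62
  Sum = 91.2575 mcg/mL·h
k_e = ln2 / t½ = 0.693147 / 2.08 = 0.3332 h^-1
Extrapolated tail: C_last / k_e = 4.86 / 0.3332 = 14.586
AUC_0→∞ = 91.2575 + 14.586 = 105.8435 mcg/mL·h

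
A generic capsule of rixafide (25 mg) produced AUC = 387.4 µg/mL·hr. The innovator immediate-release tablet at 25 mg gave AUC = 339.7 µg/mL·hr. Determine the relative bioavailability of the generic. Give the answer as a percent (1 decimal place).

F_rel = 114.0%

F_rel = (AUC_test/D_test) / (AUC_ref/D_ref)
      = (387.4/25) / (339.7/25)
      = 15.496 / 13.588 = 1.1404 = 114.04%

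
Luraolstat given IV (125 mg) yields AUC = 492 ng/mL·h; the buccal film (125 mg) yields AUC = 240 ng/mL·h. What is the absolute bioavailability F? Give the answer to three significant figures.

F = (AUC_ev / D_ev) / (AUC_iv / D_iv)
  = (240/125) / (492/125)
  = 1.92 / 3.936 = 0.4878

F = 0.488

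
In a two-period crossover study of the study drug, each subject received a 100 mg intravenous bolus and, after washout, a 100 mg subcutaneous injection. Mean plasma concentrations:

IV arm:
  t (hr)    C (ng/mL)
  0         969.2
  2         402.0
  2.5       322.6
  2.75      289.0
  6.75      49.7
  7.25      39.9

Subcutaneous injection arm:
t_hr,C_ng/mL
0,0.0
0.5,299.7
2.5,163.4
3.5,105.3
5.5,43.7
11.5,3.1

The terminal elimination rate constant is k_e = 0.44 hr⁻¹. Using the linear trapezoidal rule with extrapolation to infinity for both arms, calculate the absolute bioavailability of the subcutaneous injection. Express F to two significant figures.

F = 0.40

Trapezoidal AUC_0→7.25 (IV):
  [0→2]: (969.2+402.0)/2 × 2 = 1371.2
  [2→2.5]: (402.0+322.6)/2 × 0.5 = 181.15
  [2.5→2.75]: (322.6+289.0)/2 × 0.25 = 76.45
  [2.75→6.75]: (289.0+49.7)/2 × 4 = 677.4
  [6.75→7.25]: (49.7+39.9)/2 × 0.5 = 22.4
  Sum = 2328.6 ng/mL·hr
IV tail: 39.9/0.44 = 90.682; AUC_iv,0→∞ = 2328.6 + 90.682 = 2419.282 ng/mL·hr
Trapezoidal AUC_0→11.5 (subcutaneous injection):
  [0→0.5]: (0.0+299.7)/2 × 0.5 = 74.925
  [0.5→2.5]: (299.7+163.4)/2 × 2 = 463.1
  [2.5→3.5]: (163.4+105.3)/2 × 1 = 134.35
  [3.5→5.5]: (105.3+43.7)/2 × 2 = 149.0
  [5.5→11.5]: (43.7+3.1)/2 × 6 = 140.4
  Sum = 961.775 ng/mL·hr
subcutaneous injection tail: 3.1/0.44 = 7.045; AUC_ev,0→∞ = 961.775 + 7.045 = 968.82 ng/mL·hr
F = (AUC_ev/D_ev)/(AUC_iv/D_iv) = (968.82/100)/(2419.282/100) = 9.6882/24.19282 = 0.4005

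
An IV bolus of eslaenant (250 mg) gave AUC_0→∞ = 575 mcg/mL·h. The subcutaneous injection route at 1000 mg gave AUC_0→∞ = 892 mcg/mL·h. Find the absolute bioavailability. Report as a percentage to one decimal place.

F = 38.8%

F = (AUC_ev / D_ev) / (AUC_iv / D_iv)
  = (892/1000) / (575/250)
  = 0.892 / 2.3 = 0.3878
  = 38.78%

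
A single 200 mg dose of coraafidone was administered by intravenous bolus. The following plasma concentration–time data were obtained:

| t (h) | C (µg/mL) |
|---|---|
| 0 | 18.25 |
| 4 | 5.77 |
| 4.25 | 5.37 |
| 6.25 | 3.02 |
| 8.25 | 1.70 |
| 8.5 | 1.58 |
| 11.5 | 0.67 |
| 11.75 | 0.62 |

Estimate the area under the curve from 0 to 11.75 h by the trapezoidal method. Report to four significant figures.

Trapezoidal AUC_0→11.75:
  [0→4]: (18.25+5.77)/2 × 4 = 48.04
  [4→4.25]: (5.77+5.37)/2 × 0.25 = 1.3925
  [4.25→6.25]: (5.37+3.02)/2 × 2 = 8.39
  [6.25→8.25]: (3.02+1.70)/2 × 2 = 4.72
  [8.25→8.5]: (1.70+1.58)/2 × 0.25 = 0.41
  [8.5→11.5]: (1.58+0.67)/2 × 3 = 3.375
  [11.5→11.75]: (0.67+0.62)/2 × 0.25 = 0.16125
  Sum = 66.48875 µg/mL·h

AUC = 66.49 µg/mL·h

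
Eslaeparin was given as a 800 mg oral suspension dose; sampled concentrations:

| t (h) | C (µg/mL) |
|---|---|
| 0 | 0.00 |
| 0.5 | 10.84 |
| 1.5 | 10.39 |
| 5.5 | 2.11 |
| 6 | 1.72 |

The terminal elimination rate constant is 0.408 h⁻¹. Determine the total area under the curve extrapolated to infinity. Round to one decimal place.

AUC = 43.5 µg/mL·h

Trapezoidal AUC_0→6:
  [0→0.5]: (0.00+10.84)/2 × 0.5 = 2.71
  [0.5→1.5]: (10.84+10.39)/2 × 1 = 10.615
  [1.5→5.5]: (10.39+2.11)/2 × 4 = 25.0
  [5.5→6]: (2.11+1.72)/2 × 0.5 = 0.9575
  Sum = 39.2825 µg/mL·h
Extrapolated tail: C_last / k_e = 1.72 / 0.408 = 4.216
AUC_0→∞ = 39.2825 + 4.216 = 43.4985 µg/mL·h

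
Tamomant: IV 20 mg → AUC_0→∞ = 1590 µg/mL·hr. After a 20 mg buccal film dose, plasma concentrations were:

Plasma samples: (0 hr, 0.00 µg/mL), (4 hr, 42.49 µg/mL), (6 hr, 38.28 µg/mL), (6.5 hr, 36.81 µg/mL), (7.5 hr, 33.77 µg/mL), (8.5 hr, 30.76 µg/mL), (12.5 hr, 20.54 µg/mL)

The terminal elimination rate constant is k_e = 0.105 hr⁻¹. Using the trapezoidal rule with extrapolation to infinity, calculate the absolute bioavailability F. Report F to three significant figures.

Trapezoidal AUC_0→12.5 (buccal film):
  [0→4]: (0.00+42.49)/2 × 4 = 84.98
  [4→6]: (42.49+38.28)/2 × 2 = 80.77
  [6→6.5]: (38.28+36.81)/2 × 0.5 = 18.7725
  [6.5→7.5]: (36.81+33.77)/2 × 1 = 35.29
  [7.5→8.5]: (33.77+30.76)/2 × 1 = 32.265
  [8.5→12.5]: (30.76+20.54)/2 × 4 = 102.6
  Sum = 354.6775 µg/mL·hr
Tail: C_last/k_e = 20.54/0.105 = 195.619
AUC_0→∞ (buccal film) = 354.6775 + 195.619 = 550.2965 µg/mL·hr
F = (AUC_ev/D_ev)/(AUC_iv/D_iv) = (550.2965/20)/(1590/20) = 27.514825/79.5 = 0.3461

F = 0.346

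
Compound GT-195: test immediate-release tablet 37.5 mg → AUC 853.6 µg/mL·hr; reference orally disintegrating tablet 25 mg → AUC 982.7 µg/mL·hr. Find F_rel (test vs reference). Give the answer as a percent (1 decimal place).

F_rel = (AUC_test/D_test) / (AUC_ref/D_ref)
      = (853.6/37.5) / (982.7/25)
      = 22.7627 / 39.308 = 0.5791 = 57.91%

F_rel = 57.9%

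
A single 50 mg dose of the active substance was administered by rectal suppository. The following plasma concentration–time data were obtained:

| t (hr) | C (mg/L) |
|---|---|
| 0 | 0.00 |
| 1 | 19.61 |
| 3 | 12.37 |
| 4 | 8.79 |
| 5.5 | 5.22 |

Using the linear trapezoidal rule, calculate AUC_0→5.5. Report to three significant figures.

AUC = 62.9 mg/L·hr

Trapezoidal AUC_0→5.5:
  [0→1]: (0.00+19.61)/2 × 1 = 9.805
  [1→3]: (19.61+12.37)/2 × 2 = 31.98
  [3→4]: (12.37+8.79)/2 × 1 = 10.58
  [4→5.5]: (8.79+5.22)/2 × 1.5 = 10.5075
  Sum = 62.8725 mg/L·hr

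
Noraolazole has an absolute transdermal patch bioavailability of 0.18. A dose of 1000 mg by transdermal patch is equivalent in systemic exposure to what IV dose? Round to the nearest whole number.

Systemic exposure from an extravascular dose = F × D_ev, so the equivalent IV dose is F × D_ev.
D_iv = F × D_ev = 0.18 × 1000 = 180 mg

D_iv = 180 mg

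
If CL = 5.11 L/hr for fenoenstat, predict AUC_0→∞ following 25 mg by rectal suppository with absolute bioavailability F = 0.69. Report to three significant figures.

AUC_0→∞ = F × Dose / CL
        = 0.69 × 25 / 5.11 = 3.37573 mg/L·hr

AUC = 3.38 mg/L·hr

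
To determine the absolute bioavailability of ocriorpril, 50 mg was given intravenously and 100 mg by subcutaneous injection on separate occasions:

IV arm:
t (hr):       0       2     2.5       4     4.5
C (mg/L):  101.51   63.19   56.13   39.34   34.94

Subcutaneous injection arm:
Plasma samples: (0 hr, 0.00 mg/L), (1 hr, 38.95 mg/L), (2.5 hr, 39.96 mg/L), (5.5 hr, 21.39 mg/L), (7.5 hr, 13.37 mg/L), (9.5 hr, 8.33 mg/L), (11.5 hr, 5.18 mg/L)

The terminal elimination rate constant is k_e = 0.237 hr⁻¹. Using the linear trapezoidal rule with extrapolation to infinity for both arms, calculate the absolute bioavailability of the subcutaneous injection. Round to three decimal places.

Trapezoidal AUC_0→4.5 (IV):
  [0→2]: (101.51+63.19)/2 × 2 = 164.7
  [2→2.5]: (63.19+56.13)/2 × 0.5 = 29.83
  [2.5→4]: (56.13+39.34)/2 × 1.5 = 71.6025
  [4→4.5]: (39.34+34.94)/2 × 0.5 = 18.57
  Sum = 284.7025 mg/L·hr
IV tail: 34.94/0.237 = 147.426; AUC_iv,0→∞ = 284.7025 + 147.426 = 432.1285 mg/L·hr
Trapezoidal AUC_0→11.5 (subcutaneous injection):
  [0→1]: (0.00+38.95)/2 × 1 = 19.475
  [1→2.5]: (38.95+39.96)/2 × 1.5 = 59.1825
  [2.5→5.5]: (39.96+21.39)/2 × 3 = 92.025
  [5.5→7.5]: (21.39+13.37)/2 × 2 = 34.76
  [7.5→9.5]: (13.37+8.33)/2 × 2 = 21.7
  [9.5→11.5]: (8.33+5.18)/2 × 2 = 13.51
  Sum = 240.6525 mg/L·hr
subcutaneous injection tail: 5.18/0.237 = 21.857; AUC_ev,0→∞ = 240.6525 + 21.857 = 262.5095 mg/L·hr
F = (AUC_ev/D_ev)/(AUC_iv/D_iv) = (262.5095/100)/(432.1285/50) = 2.625095/8.64257 = 0.3037

F = 0.304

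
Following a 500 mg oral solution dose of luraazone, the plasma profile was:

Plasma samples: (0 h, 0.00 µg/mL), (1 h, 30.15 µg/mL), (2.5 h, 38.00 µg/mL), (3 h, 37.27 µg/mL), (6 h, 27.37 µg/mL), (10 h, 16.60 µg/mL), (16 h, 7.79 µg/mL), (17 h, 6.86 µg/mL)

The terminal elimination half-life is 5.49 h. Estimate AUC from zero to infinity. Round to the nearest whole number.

AUC = 405 µg/mL·h

Trapezoidal AUC_0→17:
  [0→1]: (0.00+30.15)/2 × 1 = 15.075
  [1→2.5]: (30.15+38.00)/2 × 1.5 = 51.1125
  [2.5→3]: (38.00+37.27)/2 × 0.5 = 18.8175
  [3→6]: (37.27+27.37)/2 × 3 = 96.96
  [6→10]: (27.37+16.60)/2 × 4 = 87.94
  [10→16]: (16.60+7.79)/2 × 6 = 73.17
  [16→17]: (7.79+6.86)/2 × 1 = 7.325
  Sum = 350.4 µg/mL·h
k_e = ln2 / t½ = 0.693147 / 5.49 = 0.1263 h^-1
Extrapolated tail: C_last / k_e = 6.86 / 0.1263 = 54.315
AUC_0→∞ = 350.4 + 54.315 = 404.715 µg/mL·h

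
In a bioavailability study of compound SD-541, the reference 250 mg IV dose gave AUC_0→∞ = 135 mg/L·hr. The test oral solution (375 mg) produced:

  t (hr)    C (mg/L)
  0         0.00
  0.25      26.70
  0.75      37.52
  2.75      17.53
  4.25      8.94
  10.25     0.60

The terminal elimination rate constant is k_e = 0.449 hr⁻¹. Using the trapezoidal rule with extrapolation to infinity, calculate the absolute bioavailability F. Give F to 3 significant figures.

Trapezoidal AUC_0→10.25 (oral solution):
  [0→0.25]: (0.00+26.70)/2 × 0.25 = 3.3375
  [0.25→0.75]: (26.70+37.52)/2 × 0.5 = 16.055
  [0.75→2.75]: (37.52+17.53)/2 × 2 = 55.05
  [2.75→4.25]: (17.53+8.94)/2 × 1.5 = 19.8525
  [4.25→10.25]: (8.94+0.60)/2 × 6 = 28.62
  Sum = 122.915 mg/L·hr
Tail: C_last/k_e = 0.60/0.449 = 1.336
AUC_0→∞ (oral solution) = 122.915 + 1.336 = 124.251 mg/L·hr
F = (AUC_ev/D_ev)/(AUC_iv/D_iv) = (124.251/375)/(135/250) = 0.331336/0.54 = 0.6136

F = 0.614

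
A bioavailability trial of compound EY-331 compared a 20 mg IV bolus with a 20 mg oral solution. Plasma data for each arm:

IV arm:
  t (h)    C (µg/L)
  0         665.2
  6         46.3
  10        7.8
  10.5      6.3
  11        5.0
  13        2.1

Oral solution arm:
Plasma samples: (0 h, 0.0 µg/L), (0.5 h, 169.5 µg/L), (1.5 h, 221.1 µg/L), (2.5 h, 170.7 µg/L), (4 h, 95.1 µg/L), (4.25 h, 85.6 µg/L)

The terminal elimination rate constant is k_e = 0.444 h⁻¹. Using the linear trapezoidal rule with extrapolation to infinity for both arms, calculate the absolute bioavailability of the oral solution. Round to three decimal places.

Trapezoidal AUC_0→13 (IV):
  [0→6]: (665.2+46.3)/2 × 6 = 2134.5
  [6→10]: (46.3+7.8)/2 × 4 = 108.2
  [10→10.5]: (7.8+6.3)/2 × 0.5 = 3.525
  [10.5→11]: (6.3+5.0)/2 × 0.5 = 2.825
  [11→13]: (5.0+2.1)/2 × 2 = 7.1
  Sum = 2256.15 µg/L·h
IV tail: 2.1/0.444 = 4.730; AUC_iv,0→∞ = 2256.15 + 4.730 = 2260.88 µg/L·h
Trapezoidal AUC_0→4.25 (oral solution):
  [0→0.5]: (0.0+169.5)/2 × 0.5 = 42.375
  [0.5→1.5]: (169.5+221.1)/2 × 1 = 195.3
  [1.5→2.5]: (221.1+170.7)/2 × 1 = 195.9
  [2.5→4]: (170.7+95.1)/2 × 1.5 = 199.35
  [4→4.25]: (95.1+85.6)/2 × 0.25 = 22.5875
  Sum = 655.5125 µg/L·h
oral solution tail: 85.6/0.444 = 192.793; AUC_ev,0→∞ = 655.5125 + 192.793 = 848.3055 µg/L·h
F = (AUC_ev/D_ev)/(AUC_iv/D_iv) = (848.3055/20)/(2260.88/20) = 42.415275/113.044 = 0.3752

F = 0.375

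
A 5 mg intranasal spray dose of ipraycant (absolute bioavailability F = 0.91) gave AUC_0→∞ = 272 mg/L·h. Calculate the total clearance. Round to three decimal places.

CL = F × Dose / AUC_0→∞
   = 0.91 × 5 / 272 = 0.0167279 L/h

CL = 0.017 L/h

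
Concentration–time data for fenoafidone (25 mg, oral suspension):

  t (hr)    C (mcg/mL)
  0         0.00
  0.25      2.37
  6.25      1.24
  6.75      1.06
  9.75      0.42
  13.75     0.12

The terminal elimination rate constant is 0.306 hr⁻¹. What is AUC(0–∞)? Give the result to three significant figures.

Trapezoidal AUC_0→13.75:
  [0→0.25]: (0.00+2.37)/2 × 0.25 = 0.29625
  [0.25→6.25]: (2.37+1.24)/2 × 6 = 10.83
  [6.25→6.75]: (1.24+1.06)/2 × 0.5 = 0.575
  [6.75→9.75]: (1.06+0.42)/2 × 3 = 2.22
  [9.75→13.75]: (0.42+0.12)/2 × 4 = 1.08
  Sum = 15.00125 mcg/mL·hr
Extrapolated tail: C_last / k_e = 0.12 / 0.306 = 0.392
AUC_0→∞ = 15.00125 + 0.392 = 15.39325 mcg/mL·hr

AUC = 15.4 mcg/mL·hr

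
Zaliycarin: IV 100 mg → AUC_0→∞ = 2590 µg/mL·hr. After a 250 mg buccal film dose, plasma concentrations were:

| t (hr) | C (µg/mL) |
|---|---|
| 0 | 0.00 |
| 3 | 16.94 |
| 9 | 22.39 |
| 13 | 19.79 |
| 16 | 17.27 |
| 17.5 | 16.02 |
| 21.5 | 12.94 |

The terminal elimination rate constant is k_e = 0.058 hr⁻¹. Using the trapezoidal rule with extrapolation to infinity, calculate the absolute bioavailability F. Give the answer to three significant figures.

Trapezoidal AUC_0→21.5 (buccal film):
  [0→3]: (0.00+16.94)/2 × 3 = 25.41
  [3→9]: (16.94+22.39)/2 × 6 = 117.99
  [9→13]: (22.39+19.79)/2 × 4 = 84.36
  [13→16]: (19.79+17.27)/2 × 3 = 55.59
  [16→17.5]: (17.27+16.02)/2 × 1.5 = 24.9675
  [17.5→21.5]: (16.02+12.94)/2 × 4 = 57.92
  Sum = 366.2375 µg/mL·hr
Tail: C_last/k_e = 12.94/0.058 = 223.103
AUC_0→∞ (buccal film) = 366.2375 + 223.103 = 589.3405 µg/mL·hr
F = (AUC_ev/D_ev)/(AUC_iv/D_iv) = (589.3405/250)/(2590/100) = 2.357362/25.9 = 0.0910

F = 0.0910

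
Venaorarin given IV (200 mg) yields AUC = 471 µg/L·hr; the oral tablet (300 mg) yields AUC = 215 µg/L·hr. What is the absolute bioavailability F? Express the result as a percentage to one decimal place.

F = 30.4%

F = (AUC_ev / D_ev) / (AUC_iv / D_iv)
  = (215/300) / (471/200)
  = 0.716667 / 2.355 = 0.3043
  = 30.43%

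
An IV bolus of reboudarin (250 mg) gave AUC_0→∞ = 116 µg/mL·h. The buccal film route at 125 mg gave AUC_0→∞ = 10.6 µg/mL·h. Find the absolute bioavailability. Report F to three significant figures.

F = 0.183

F = (AUC_ev / D_ev) / (AUC_iv / D_iv)
  = (10.6/125) / (116/250)
  = 0.0848 / 0.464 = 0.1828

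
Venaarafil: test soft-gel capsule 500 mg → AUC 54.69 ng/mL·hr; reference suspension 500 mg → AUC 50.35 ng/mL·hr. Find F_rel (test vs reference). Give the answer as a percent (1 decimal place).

F_rel = (AUC_test/D_test) / (AUC_ref/D_ref)
      = (54.69/500) / (50.35/500)
      = 0.10938 / 0.1007 = 1.0862 = 108.62%

F_rel = 108.6%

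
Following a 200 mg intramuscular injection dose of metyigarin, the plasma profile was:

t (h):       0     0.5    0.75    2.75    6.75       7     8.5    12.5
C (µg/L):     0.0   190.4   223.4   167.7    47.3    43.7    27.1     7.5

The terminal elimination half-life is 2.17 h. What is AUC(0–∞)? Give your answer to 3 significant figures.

Trapezoidal AUC_0→12.5:
  [0→0.5]: (0.0+190.4)/2 × 0.5 = 47.6
  [0.5→0.75]: (190.4+223.4)/2 × 0.25 = 51.725
  [0.75→2.75]: (223.4+167.7)/2 × 2 = 391.1
  [2.75→6.75]: (167.7+47.3)/2 × 4 = 430.0
  [6.75→7]: (47.3+43.7)/2 × 0.25 = 11.375
  [7→8.5]: (43.7+27.1)/2 × 1.5 = 53.1
  [8.5→12.5]: (27.1+7.5)/2 × 4 = 69.2
  Sum = 1054.1 µg/L·h
k_e = ln2 / t½ = 0.693147 / 2.17 = 0.3194 h^-1
Extrapolated tail: C_last / k_e = 7.5 / 0.3194 = 23.482
AUC_0→∞ = 1054.1 + 23.482 = 1077.582 µg/L·h

AUC = 1080 µg/L·h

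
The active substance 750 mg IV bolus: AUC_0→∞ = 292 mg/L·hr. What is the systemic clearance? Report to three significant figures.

CL = 2.57 L/hr

CL = Dose_iv / AUC_0→∞
   = 750 / 292 = 2.56849 L/hr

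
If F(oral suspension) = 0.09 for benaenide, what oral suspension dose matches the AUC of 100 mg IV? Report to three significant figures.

D_oral = 1110 mg

For equal systemic exposure: F × D_ev = D_iv
D_ev = D_iv / F = 100 / 0.09 = 1111.11 mg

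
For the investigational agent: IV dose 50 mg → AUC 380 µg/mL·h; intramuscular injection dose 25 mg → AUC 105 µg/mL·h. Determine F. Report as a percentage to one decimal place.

F = (AUC_ev / D_ev) / (AUC_iv / D_iv)
  = (105/25) / (380/50)
  = 4.2 / 7.6 = 0.5526
  = 55.26%

F = 55.3%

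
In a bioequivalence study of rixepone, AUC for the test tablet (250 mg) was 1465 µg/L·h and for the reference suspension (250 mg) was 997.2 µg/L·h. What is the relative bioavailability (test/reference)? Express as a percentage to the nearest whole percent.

F_rel = (AUC_test/D_test) / (AUC_ref/D_ref)
      = (1465/250) / (997.2/250)
      = 5.86 / 3.9888 = 1.4691 = 146.91%

F_rel = 147%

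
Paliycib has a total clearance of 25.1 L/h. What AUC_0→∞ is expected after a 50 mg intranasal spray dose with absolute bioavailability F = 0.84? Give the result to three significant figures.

AUC = 1.67 mg/L·h

AUC_0→∞ = F × Dose / CL
        = 0.84 × 50 / 25.1 = 1.67331 mg/L·h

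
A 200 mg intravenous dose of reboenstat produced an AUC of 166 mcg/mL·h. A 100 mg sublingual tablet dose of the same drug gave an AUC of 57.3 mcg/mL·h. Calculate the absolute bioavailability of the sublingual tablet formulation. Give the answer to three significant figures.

F = (AUC_ev / D_ev) / (AUC_iv / D_iv)
  = (57.3/100) / (166/200)
  = 0.573 / 0.83 = 0.6904

F = 0.690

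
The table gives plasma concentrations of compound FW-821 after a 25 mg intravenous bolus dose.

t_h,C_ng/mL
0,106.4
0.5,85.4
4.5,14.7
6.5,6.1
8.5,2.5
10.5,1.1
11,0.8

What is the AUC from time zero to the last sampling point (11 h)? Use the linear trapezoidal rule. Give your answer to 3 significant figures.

AUC = 282 ng/mL·h

Trapezoidal AUC_0→11:
  [0→0.5]: (106.4+85.4)/2 × 0.5 = 47.95
  [0.5→4.5]: (85.4+14.7)/2 × 4 = 200.2
  [4.5→6.5]: (14.7+6.1)/2 × 2 = 20.8
  [6.5→8.5]: (6.1+2.5)/2 × 2 = 8.6
  [8.5→10.5]: (2.5+1.1)/2 × 2 = 3.6
  [10.5→11]: (1.1+0.8)/2 × 0.5 = 0.475
  Sum = 281.625 ng/mL·h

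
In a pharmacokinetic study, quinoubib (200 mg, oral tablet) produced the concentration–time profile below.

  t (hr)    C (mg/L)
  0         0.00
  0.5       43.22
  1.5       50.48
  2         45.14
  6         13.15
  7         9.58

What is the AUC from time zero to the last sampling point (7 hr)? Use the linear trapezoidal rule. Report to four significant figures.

Trapezoidal AUC_0→7:
  [0→0.5]: (0.00+43.22)/2 × 0.5 = 10.805
  [0.5→1.5]: (43.22+50.48)/2 × 1 = 46.85
  [1.5→2]: (50.48+45.14)/2 × 0.5 = 23.905
  [2→6]: (45.14+13.15)/2 × 4 = 116.58
  [6→7]: (13.15+9.58)/2 × 1 = 11.365
  Sum = 209.505 mg/L·hr

AUC = 209.5 mg/L·hr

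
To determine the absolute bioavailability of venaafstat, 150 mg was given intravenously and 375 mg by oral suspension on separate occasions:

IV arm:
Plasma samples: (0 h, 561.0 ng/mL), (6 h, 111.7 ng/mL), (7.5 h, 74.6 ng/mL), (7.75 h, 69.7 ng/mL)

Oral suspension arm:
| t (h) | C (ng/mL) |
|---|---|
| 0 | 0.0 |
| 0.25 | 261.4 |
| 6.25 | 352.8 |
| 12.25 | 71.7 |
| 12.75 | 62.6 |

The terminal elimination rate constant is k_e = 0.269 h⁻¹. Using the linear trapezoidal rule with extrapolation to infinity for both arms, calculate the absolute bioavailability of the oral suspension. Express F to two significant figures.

F = 0.56

Trapezoidal AUC_0→7.75 (IV):
  [0→6]: (561.0+111.7)/2 × 6 = 2018.1
  [6→7.5]: (111.7+74.6)/2 × 1.5 = 139.725
  [7.5→7.75]: (74.6+69.7)/2 × 0.25 = 18.0375
  Sum = 2175.8625 ng/mL·h
IV tail: 69.7/0.269 = 259.108; AUC_iv,0→∞ = 2175.8625 + 259.108 = 2434.9705 ng/mL·h
Trapezoidal AUC_0→12.75 (oral suspension):
  [0→0.25]: (0.0+261.4)/2 × 0.25 = 32.675
  [0.25→6.25]: (261.4+352.8)/2 × 6 = 1842.6
  [6.25→12.25]: (352.8+71.7)/2 × 6 = 1273.5
  [12.25→12.75]: (71.7+62.6)/2 × 0.5 = 33.575
  Sum = 3182.35 ng/mL·h
oral suspension tail: 62.6/0.269 = 232.714; AUC_ev,0→∞ = 3182.35 + 232.714 = 3415.064 ng/mL·h
F = (AUC_ev/D_ev)/(AUC_iv/D_iv) = (3415.064/375)/(2434.9705/150) = 9.10684/16.2331 = 0.5610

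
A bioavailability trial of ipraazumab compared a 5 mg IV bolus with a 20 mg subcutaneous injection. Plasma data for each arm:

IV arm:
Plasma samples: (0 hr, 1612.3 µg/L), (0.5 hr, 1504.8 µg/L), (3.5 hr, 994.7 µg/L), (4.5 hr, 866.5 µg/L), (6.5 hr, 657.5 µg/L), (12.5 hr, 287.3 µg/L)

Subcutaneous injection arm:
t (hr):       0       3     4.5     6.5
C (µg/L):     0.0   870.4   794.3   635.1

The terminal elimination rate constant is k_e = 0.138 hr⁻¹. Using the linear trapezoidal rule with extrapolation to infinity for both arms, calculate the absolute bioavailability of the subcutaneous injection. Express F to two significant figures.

F = 0.18

Trapezoidal AUC_0→12.5 (IV):
  [0→0.5]: (1612.3+1504.8)/2 × 0.5 = 779.275
  [0.5→3.5]: (1504.8+994.7)/2 × 3 = 3749.25
  [3.5→4.5]: (994.7+866.5)/2 × 1 = 930.6
  [4.5→6.5]: (866.5+657.5)/2 × 2 = 1524.0
  [6.5→12.5]: (657.5+287.3)/2 × 6 = 2834.4
  Sum = 9817.525 µg/L·hr
IV tail: 287.3/0.138 = 2081.884; AUC_iv,0→∞ = 9817.525 + 2081.884 = 11899.409 µg/L·hr
Trapezoidal AUC_0→6.5 (subcutaneous injection):
  [0→3]: (0.0+870.4)/2 × 3 = 1305.6
  [3→4.5]: (870.4+794.3)/2 × 1.5 = 1248.525
  [4.5→6.5]: (794.3+635.1)/2 × 2 = 1429.4
  Sum = 3983.525 µg/L·hr
subcutaneous injection tail: 635.1/0.138 = 4602.174; AUC_ev,0→∞ = 3983.525 + 4602.174 = 8585.699 µg/L·hr
F = (AUC_ev/D_ev)/(AUC_iv/D_iv) = (8585.699/20)/(11899.409/5) = 429.28495/2379.8818 = 0.1804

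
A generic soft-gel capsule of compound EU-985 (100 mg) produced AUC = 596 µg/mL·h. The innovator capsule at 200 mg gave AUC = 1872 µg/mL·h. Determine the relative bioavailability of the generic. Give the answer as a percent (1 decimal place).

F_rel = (AUC_test/D_test) / (AUC_ref/D_ref)
      = (596/100) / (1872/200)
      = 5.96 / 9.36 = 0.6368 = 63.68%

F_rel = 63.7%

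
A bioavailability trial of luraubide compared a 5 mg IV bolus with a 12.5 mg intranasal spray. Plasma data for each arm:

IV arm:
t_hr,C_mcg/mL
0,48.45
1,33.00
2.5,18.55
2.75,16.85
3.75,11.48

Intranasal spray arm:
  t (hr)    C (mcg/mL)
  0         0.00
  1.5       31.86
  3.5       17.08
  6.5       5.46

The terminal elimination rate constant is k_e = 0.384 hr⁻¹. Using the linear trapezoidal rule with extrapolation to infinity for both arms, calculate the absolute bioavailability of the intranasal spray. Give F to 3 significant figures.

Trapezoidal AUC_0→3.75 (IV):
  [0→1]: (48.45+33.00)/2 × 1 = 40.725
  [1→2.5]: (33.00+18.55)/2 × 1.5 = 38.6625
  [2.5→2.75]: (18.55+16.85)/2 × 0.25 = 4.425
  [2.75→3.75]: (16.85+11.48)/2 × 1 = 14.165
  Sum = 97.9775 mcg/mL·hr
IV tail: 11.48/0.384 = 29.896; AUC_iv,0→∞ = 97.9775 + 29.896 = 127.8735 mcg/mL·hr
Trapezoidal AUC_0→6.5 (intranasal spray):
  [0→1.5]: (0.00+31.86)/2 × 1.5 = 23.895
  [1.5→3.5]: (31.86+17.08)/2 × 2 = 48.94
  [3.5→6.5]: (17.08+5.46)/2 × 3 = 33.81
  Sum = 106.645 mcg/mL·hr
intranasal spray tail: 5.46/0.384 = 14.219; AUC_ev,0→∞ = 106.645 + 14.219 = 120.864 mcg/mL·hr
F = (AUC_ev/D_ev)/(AUC_iv/D_iv) = (120.864/12.5)/(127.8735/5) = 9.66912/25.5747 = 0.3781

F = 0.378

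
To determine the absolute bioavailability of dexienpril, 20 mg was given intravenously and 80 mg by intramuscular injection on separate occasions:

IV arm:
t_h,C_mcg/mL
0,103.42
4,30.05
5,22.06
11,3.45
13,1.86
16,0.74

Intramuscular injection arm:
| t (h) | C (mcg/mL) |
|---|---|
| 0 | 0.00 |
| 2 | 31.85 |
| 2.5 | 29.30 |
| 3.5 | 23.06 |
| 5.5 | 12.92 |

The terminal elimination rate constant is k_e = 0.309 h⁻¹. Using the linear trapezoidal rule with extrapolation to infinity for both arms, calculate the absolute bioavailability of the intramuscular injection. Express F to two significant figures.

Trapezoidal AUC_0→16 (IV):
  [0→4]: (103.42+30.05)/2 × 4 = 266.94
  [4→5]: (30.05+22.06)/2 × 1 = 26.055
  [5→11]: (22.06+3.45)/2 × 6 = 76.53
  [11→13]: (3.45+1.86)/2 × 2 = 5.31
  [13→16]: (1.86+0.74)/2 × 3 = 3.9
  Sum = 378.735 mcg/mL·h
IV tail: 0.74/0.309 = 2.395; AUC_iv,0→∞ = 378.735 + 2.395 = 381.13 mcg/mL·h
Trapezoidal AUC_0→5.5 (intramuscular injection):
  [0→2]: (0.00+31.85)/2 × 2 = 31.85
  [2→2.5]: (31.85+29.30)/2 × 0.5 = 15.2875
  [2.5→3.5]: (29.30+23.06)/2 × 1 = 26.18
  [3.5→5.5]: (23.06+12.92)/2 × 2 = 35.98
  Sum = 109.2975 mcg/mL·h
intramuscular injection tail: 12.92/0.309 = 41.812; AUC_ev,0→∞ = 109.2975 + 41.812 = 151.1095 mcg/mL·h
F = (AUC_ev/D_ev)/(AUC_iv/D_iv) = (151.1095/80)/(381.13/20) = 1.88887/19.0565 = 0.0991

F = 0.099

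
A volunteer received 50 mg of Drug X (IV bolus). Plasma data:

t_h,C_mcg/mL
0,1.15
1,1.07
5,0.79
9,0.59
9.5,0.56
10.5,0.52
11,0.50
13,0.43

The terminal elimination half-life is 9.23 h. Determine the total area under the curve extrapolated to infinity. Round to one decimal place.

AUC = 15.3 mcg/mL·h

Trapezoidal AUC_0→13:
  [0→1]: (1.15+1.07)/2 × 1 = 1.11
  [1→5]: (1.07+0.79)/2 × 4 = 3.72
  [5→9]: (0.79+0.59)/2 × 4 = 2.76
  [9→9.5]: (0.59+0.56)/2 × 0.5 = 0.2875
  [9.5→10.5]: (0.56+0.52)/2 × 1 = 0.54
  [10.5→11]: (0.52+0.50)/2 × 0.5 = 0.255
  [11→13]: (0.50+0.43)/2 × 2 = 0.93
  Sum = 9.6025 mcg/mL·h
k_e = ln2 / t½ = 0.693147 / 9.23 = 0.0751 h^-1
Extrapolated tail: C_last / k_e = 0.43 / 0.0751 = 5.726
AUC_0→∞ = 9.6025 + 5.726 = 15.3285 mcg/mL·h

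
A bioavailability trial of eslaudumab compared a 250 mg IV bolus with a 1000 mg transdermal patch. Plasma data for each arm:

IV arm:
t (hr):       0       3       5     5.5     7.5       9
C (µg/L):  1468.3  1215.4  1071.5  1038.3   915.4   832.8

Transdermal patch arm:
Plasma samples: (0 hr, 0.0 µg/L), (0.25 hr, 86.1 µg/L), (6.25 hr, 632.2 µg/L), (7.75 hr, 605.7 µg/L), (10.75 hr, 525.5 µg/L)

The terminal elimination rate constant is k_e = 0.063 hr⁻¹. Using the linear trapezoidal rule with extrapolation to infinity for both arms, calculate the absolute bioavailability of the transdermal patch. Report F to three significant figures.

Trapezoidal AUC_0→9 (IV):
  [0→3]: (1468.3+1215.4)/2 × 3 = 4025.55
  [3→5]: (1215.4+1071.5)/2 × 2 = 2286.9
  [5→5.5]: (1071.5+1038.3)/2 × 0.5 = 527.45
  [5.5→7.5]: (1038.3+915.4)/2 × 2 = 1953.7
  [7.5→9]: (915.4+832.8)/2 × 1.5 = 1311.15
  Sum = 10104.75 µg/L·hr
IV tail: 832.8/0.063 = 13219.048; AUC_iv,0→∞ = 10104.75 + 13219.048 = 23323.798 µg/L·hr
Trapezoidal AUC_0→10.75 (transdermal patch):
  [0→0.25]: (0.0+86.1)/2 × 0.25 = 10.7625
  [0.25→6.25]: (86.1+632.2)/2 × 6 = 2154.9
  [6.25→7.75]: (632.2+605.7)/2 × 1.5 = 928.425
  [7.75→10.75]: (605.7+525.5)/2 × 3 = 1696.8
  Sum = 4790.8875 µg/L·hr
transdermal patch tail: 525.5/0.063 = 8341.270; AUC_ev,0→∞ = 4790.8875 + 8341.270 = 13132.1575 µg/L·hr
F = (AUC_ev/D_ev)/(AUC_iv/D_iv) = (13132.1575/1000)/(23323.798/250) = 13.1322/93.295192 = 0.1408

F = 0.141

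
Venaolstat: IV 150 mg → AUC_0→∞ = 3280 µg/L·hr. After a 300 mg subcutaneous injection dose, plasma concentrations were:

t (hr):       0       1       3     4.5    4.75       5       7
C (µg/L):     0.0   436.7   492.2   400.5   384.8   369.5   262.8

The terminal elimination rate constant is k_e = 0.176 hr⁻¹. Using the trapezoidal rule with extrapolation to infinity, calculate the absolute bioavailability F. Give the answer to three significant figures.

F = 0.630

Trapezoidal AUC_0→7 (subcutaneous injection):
  [0→1]: (0.0+436.7)/2 × 1 = 218.35
  [1→3]: (436.7+492.2)/2 × 2 = 928.9
  [3→4.5]: (492.2+400.5)/2 × 1.5 = 669.525
  [4.5→4.75]: (400.5+384.8)/2 × 0.25 = 98.1625
  [4.75→5]: (384.8+369.5)/2 × 0.25 = 94.2875
  [5→7]: (369.5+262.8)/2 × 2 = 632.3
  Sum = 2641.525 µg/L·hr
Tail: C_last/k_e = 262.8/0.176 = 1493.182
AUC_0→∞ (subcutaneous injection) = 2641.525 + 1493.182 = 4134.707 µg/L·hr
F = (AUC_ev/D_ev)/(AUC_iv/D_iv) = (4134.707/300)/(3280/150) = 13.7824/21.8667 = 0.6303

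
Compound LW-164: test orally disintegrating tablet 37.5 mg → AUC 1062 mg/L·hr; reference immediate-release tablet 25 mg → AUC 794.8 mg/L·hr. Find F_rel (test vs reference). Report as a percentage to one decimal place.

F_rel = 89.1%

F_rel = (AUC_test/D_test) / (AUC_ref/D_ref)
      = (1062/37.5) / (794.8/25)
      = 28.32 / 31.792 = 0.8908 = 89.08%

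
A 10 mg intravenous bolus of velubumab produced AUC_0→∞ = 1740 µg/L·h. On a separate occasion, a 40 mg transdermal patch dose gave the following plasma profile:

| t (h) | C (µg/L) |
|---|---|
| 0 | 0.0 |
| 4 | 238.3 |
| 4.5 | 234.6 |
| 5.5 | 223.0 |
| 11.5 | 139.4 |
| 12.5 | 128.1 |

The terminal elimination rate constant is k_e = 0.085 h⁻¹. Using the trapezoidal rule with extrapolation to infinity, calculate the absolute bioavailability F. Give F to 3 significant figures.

Trapezoidal AUC_0→12.5 (transdermal patch):
  [0→4]: (0.0+238.3)/2 × 4 = 476.6
  [4→4.5]: (238.3+234.6)/2 × 0.5 = 118.225
  [4.5→5.5]: (234.6+223.0)/2 × 1 = 228.8
  [5.5→11.5]: (223.0+139.4)/2 × 6 = 1087.2
  [11.5→12.5]: (139.4+128.1)/2 × 1 = 133.75
  Sum = 2044.575 µg/L·h
Tail: C_last/k_e = 128.1/0.085 = 1507.059
AUC_0→∞ (transdermal patch) = 2044.575 + 1507.059 = 3551.634 µg/L·h
F = (AUC_ev/D_ev)/(AUC_iv/D_iv) = (3551.634/40)/(1740/10) = 88.79085/174 = 0.5103

F = 0.510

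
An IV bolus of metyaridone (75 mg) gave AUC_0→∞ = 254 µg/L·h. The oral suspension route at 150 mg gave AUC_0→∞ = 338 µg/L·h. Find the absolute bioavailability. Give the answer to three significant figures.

F = 0.665

F = (AUC_ev / D_ev) / (AUC_iv / D_iv)
  = (338/150) / (254/75)
  = 2.25333 / 3.38667 = 0.6654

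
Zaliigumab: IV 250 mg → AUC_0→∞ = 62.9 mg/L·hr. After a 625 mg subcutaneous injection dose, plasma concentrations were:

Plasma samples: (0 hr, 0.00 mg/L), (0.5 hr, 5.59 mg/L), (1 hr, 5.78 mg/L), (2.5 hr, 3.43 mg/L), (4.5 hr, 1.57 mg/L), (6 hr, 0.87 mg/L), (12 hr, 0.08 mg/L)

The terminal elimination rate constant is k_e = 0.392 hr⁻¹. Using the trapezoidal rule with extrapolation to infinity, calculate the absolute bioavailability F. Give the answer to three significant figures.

F = 0.134

Trapezoidal AUC_0→12 (subcutaneous injection):
  [0→0.5]: (0.00+5.59)/2 × 0.5 = 1.3975
  [0.5→1]: (5.59+5.78)/2 × 0.5 = 2.8425
  [1→2.5]: (5.78+3.43)/2 × 1.5 = 6.9075
  [2.5→4.5]: (3.43+1.57)/2 × 2 = 5.0
  [4.5→6]: (1.57+0.87)/2 × 1.5 = 1.83
  [6→12]: (0.87+0.08)/2 × 6 = 2.85
  Sum = 20.8275 mg/L·hr
Tail: C_last/k_e = 0.08/0.392 = 0.204
AUC_0→∞ (subcutaneous injection) = 20.8275 + 0.204 = 21.0315 mg/L·hr
F = (AUC_ev/D_ev)/(AUC_iv/D_iv) = (21.0315/625)/(62.9/250) = 0.0336504/0.2516 = 0.1337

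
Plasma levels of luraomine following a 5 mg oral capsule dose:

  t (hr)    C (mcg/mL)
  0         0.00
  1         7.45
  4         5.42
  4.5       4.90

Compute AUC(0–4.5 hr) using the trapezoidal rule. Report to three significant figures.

AUC = 25.6 mcg/mL·hr

Trapezoidal AUC_0→4.5:
  [0→1]: (0.00+7.45)/2 × 1 = 3.725
  [1→4]: (7.45+5.42)/2 × 3 = 19.305
  [4→4.5]: (5.42+4.90)/2 × 0.5 = 2.58
  Sum = 25.61 mcg/mL·hr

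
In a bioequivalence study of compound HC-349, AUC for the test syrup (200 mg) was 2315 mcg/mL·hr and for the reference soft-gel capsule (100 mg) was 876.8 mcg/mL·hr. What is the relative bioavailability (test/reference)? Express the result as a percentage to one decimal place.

F_rel = (AUC_test/D_test) / (AUC_ref/D_ref)
      = (2315/200) / (876.8/100)
      = 11.575 / 8.768 = 1.3201 = 132.01%

F_rel = 132.0%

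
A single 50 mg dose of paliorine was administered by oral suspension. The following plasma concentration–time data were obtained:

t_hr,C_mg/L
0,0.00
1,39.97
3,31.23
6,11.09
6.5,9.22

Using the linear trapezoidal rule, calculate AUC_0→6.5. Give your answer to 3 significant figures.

AUC = 160 mg/L·hr

Trapezoidal AUC_0→6.5:
  [0→1]: (0.00+39.97)/2 × 1 = 19.985
  [1→3]: (39.97+31.23)/2 × 2 = 71.2
  [3→6]: (31.23+11.09)/2 × 3 = 63.48
  [6→6.5]: (11.09+9.22)/2 × 0.5 = 5.0775
  Sum = 159.7425 mg/L·hr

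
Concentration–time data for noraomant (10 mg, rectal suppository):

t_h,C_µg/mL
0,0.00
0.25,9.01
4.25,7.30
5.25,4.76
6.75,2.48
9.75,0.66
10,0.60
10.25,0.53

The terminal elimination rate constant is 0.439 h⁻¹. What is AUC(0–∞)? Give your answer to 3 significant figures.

Trapezoidal AUC_0→10.25:
  [0→0.25]: (0.00+9.01)/2 × 0.25 = 1.12625
  [0.25→4.25]: (9.01+7.30)/2 × 4 = 32.62
  [4.25→5.25]: (7.30+4.76)/2 × 1 = 6.03
  [5.25→6.75]: (4.76+2.48)/2 × 1.5 = 5.43
  [6.75→9.75]: (2.48+0.66)/2 × 3 = 4.71
  [9.75→10]: (0.66+0.60)/2 × 0.25 = 0.1575
  [10→10.25]: (0.60+0.53)/2 × 0.25 = 0.14125
  Sum = 50.215 µg/mL·h
Extrapolated tail: C_last / k_e = 0.53 / 0.439 = 1.207
AUC_0→∞ = 50.215 + 1.207 = 51.422 µg/mL·h

AUC = 51.4 µg/mL·h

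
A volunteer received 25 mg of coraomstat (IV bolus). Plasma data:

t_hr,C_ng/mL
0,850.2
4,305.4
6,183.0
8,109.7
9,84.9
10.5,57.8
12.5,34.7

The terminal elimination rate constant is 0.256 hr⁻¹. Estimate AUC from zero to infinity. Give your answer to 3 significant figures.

Trapezoidal AUC_0→12.5:
  [0→4]: (850.2+305.4)/2 × 4 = 2311.2
  [4→6]: (305.4+183.0)/2 × 2 = 488.4
  [6→8]: (183.0+109.7)/2 × 2 = 292.7
  [8→9]: (109.7+84.9)/2 × 1 = 97.3
  [9→10.5]: (84.9+57.8)/2 × 1.5 = 107.025
  [10.5→12.5]: (57.8+34.7)/2 × 2 = 92.5
  Sum = 3389.125 ng/mL·hr
Extrapolated tail: C_last / k_e = 34.7 / 0.256 = 135.547
AUC_0→∞ = 3389.125 + 135.547 = 3524.672 ng/mL·hr

AUC = 3520 ng/mL·hr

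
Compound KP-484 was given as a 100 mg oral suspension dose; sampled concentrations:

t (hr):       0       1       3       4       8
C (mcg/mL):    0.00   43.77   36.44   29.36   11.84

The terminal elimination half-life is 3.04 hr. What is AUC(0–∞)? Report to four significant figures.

AUC = 269.3 mcg/mL·hr

Trapezoidal AUC_0→8:
  [0→1]: (0.00+43.77)/2 × 1 = 21.885
  [1→3]: (43.77+36.44)/2 × 2 = 80.21
  [3→4]: (36.44+29.36)/2 × 1 = 32.9
  [4→8]: (29.36+11.84)/2 × 4 = 82.4
  Sum = 217.395 mcg/mL·hr
k_e = ln2 / t½ = 0.693147 / 3.04 = 0.2280 hr^-1
Extrapolated tail: C_last / k_e = 11.84 / 0.228 = 51.930
AUC_0→∞ = 217.395 + 51.930 = 269.325 mcg/mL·hr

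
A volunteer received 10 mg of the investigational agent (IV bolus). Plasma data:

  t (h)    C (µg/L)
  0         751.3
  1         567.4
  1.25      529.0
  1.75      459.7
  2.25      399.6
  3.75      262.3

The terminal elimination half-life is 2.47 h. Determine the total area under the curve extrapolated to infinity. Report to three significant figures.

AUC = 2690 µg/L·h

Trapezoidal AUC_0→3.75:
  [0→1]: (751.3+567.4)/2 × 1 = 659.35
  [1→1.25]: (567.4+529.0)/2 × 0.25 = 137.05
  [1.25→1.75]: (529.0+459.7)/2 × 0.5 = 247.175
  [1.75→2.25]: (459.7+399.6)/2 × 0.5 = 214.825
  [2.25→3.75]: (399.6+262.3)/2 × 1.5 = 496.425
  Sum = 1754.825 µg/L·h
k_e = ln2 / t½ = 0.693147 / 2.47 = 0.2806 h^-1
Extrapolated tail: C_last / k_e = 262.3 / 0.2806 = 934.783
AUC_0→∞ = 1754.825 + 934.783 = 2689.608 µg/L·h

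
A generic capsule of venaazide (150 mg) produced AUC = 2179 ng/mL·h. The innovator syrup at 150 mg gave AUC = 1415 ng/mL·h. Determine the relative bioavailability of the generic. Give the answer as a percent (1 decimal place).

F_rel = (AUC_test/D_test) / (AUC_ref/D_ref)
      = (2179/150) / (1415/150)
      = 14.5267 / 9.43333 = 1.5399 = 153.99%

F_rel = 154.0%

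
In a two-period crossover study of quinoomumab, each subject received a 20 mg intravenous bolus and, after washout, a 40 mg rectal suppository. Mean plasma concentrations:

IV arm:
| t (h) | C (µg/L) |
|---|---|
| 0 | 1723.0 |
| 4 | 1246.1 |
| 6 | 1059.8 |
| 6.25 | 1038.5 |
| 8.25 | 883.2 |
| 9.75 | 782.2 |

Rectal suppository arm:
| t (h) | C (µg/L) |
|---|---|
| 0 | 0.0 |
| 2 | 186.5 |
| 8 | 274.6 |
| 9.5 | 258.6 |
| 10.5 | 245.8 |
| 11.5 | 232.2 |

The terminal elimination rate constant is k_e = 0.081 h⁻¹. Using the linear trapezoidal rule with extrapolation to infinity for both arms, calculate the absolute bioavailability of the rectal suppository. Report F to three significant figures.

F = 0.125

Trapezoidal AUC_0→9.75 (IV):
  [0→4]: (1723.0+1246.1)/2 × 4 = 5938.2
  [4→6]: (1246.1+1059.8)/2 × 2 = 2305.9
  [6→6.25]: (1059.8+1038.5)/2 × 0.25 = 262.2875
  [6.25→8.25]: (1038.5+883.2)/2 × 2 = 1921.7
  [8.25→9.75]: (883.2+782.2)/2 × 1.5 = 1249.05
  Sum = 11677.1375 µg/L·h
IV tail: 782.2/0.081 = 9656.790; AUC_iv,0→∞ = 11677.1375 + 9656.790 = 21333.9275 µg/L·h
Trapezoidal AUC_0→11.5 (rectal suppository):
  [0→2]: (0.0+186.5)/2 × 2 = 186.5
  [2→8]: (186.5+274.6)/2 × 6 = 1383.3
  [8→9.5]: (274.6+258.6)/2 × 1.5 = 399.9
  [9.5→10.5]: (258.6+245.8)/2 × 1 = 252.2
  [10.5→11.5]: (245.8+232.2)/2 × 1 = 239.0
  Sum = 2460.9 µg/L·h
rectal suppository tail: 232.2/0.081 = 2866.667; AUC_ev,0→∞ = 2460.9 + 2866.667 = 5327.567 µg/L·h
F = (AUC_ev/D_ev)/(AUC_iv/D_iv) = (5327.567/40)/(21333.9275/20) = 133.189/1066.7 = 0.1249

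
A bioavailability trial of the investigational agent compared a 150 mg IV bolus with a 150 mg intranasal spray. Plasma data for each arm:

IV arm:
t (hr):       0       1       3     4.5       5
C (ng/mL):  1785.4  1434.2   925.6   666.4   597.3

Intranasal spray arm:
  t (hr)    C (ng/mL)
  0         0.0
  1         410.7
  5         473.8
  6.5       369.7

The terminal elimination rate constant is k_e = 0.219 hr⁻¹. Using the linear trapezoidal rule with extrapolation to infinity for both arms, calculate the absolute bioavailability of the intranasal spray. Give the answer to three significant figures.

F = 0.523

Trapezoidal AUC_0→5 (IV):
  [0→1]: (1785.4+1434.2)/2 × 1 = 1609.8
  [1→3]: (1434.2+925.6)/2 × 2 = 2359.8
  [3→4.5]: (925.6+666.4)/2 × 1.5 = 1194.0
  [4.5→5]: (666.4+597.3)/2 × 0.5 = 315.925
  Sum = 5479.525 ng/mL·hr
IV tail: 597.3/0.219 = 2727.397; AUC_iv,0→∞ = 5479.525 + 2727.397 = 8206.922 ng/mL·hr
Trapezoidal AUC_0→6.5 (intranasal spray):
  [0→1]: (0.0+410.7)/2 × 1 = 205.35
  [1→5]: (410.7+473.8)/2 × 4 = 1769.0
  [5→6.5]: (473.8+369.7)/2 × 1.5 = 632.625
  Sum = 2606.975 ng/mL·hr
intranasal spray tail: 369.7/0.219 = 1688.128; AUC_ev,0→∞ = 2606.975 + 1688.128 = 4295.103 ng/mL·hr
F = (AUC_ev/D_ev)/(AUC_iv/D_iv) = (4295.103/150)/(8206.922/150) = 28.63402/54.7128 = 0.5234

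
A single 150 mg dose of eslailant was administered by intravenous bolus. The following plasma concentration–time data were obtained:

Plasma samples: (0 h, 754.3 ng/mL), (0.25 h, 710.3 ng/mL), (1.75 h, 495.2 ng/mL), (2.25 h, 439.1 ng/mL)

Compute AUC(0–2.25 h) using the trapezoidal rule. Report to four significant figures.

Trapezoidal AUC_0→2.25:
  [0→0.25]: (754.3+710.3)/2 × 0.25 = 183.075
  [0.25→1.75]: (710.3+495.2)/2 × 1.5 = 904.125
  [1.75→2.25]: (495.2+439.1)/2 × 0.5 = 233.575
  Sum = 1320.775 ng/mL·h

AUC = 1321 ng/mL·h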